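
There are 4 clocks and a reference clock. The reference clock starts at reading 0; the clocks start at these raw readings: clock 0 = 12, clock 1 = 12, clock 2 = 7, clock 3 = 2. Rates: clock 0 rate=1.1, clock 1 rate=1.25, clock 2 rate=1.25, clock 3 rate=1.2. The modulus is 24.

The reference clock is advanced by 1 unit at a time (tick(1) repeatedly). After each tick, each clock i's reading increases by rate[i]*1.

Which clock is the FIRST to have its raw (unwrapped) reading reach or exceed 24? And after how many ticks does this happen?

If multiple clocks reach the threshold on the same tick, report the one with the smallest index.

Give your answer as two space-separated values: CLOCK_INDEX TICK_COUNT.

clock 0: start=12, rate=1.1, needs 24-12 = 12; ticks = ceil(12/1.1) = ceil(10.9091) = 11; reading at tick 11 = 12 + 1.1*11 = 24.1000
clock 1: start=12, rate=1.25, needs 24-12 = 12; ticks = ceil(12/1.25) = ceil(9.6000) = 10; reading at tick 10 = 12 + 1.25*10 = 24.5000
clock 2: start=7, rate=1.25, needs 24-7 = 17; ticks = ceil(17/1.25) = ceil(13.6000) = 14; reading at tick 14 = 7 + 1.25*14 = 24.5000
clock 3: start=2, rate=1.2, needs 24-2 = 22; ticks = ceil(22/1.2) = ceil(18.3333) = 19; reading at tick 19 = 2 + 1.2*19 = 24.8000
Minimum tick count = 10; winners = [1]; smallest index = 1

Answer: 1 10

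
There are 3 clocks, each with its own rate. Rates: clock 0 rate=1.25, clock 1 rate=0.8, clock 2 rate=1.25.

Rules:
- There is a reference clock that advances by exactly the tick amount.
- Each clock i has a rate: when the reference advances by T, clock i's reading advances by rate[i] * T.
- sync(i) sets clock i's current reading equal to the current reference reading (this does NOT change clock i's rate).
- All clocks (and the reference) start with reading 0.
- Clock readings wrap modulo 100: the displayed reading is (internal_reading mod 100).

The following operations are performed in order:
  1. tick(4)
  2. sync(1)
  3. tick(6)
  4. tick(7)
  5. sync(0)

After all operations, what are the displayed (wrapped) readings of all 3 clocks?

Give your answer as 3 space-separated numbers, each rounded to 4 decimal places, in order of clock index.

Answer: 17.0000 14.4000 21.2500

Derivation:
After op 1 tick(4): ref=4.0000 raw=[5.0000 3.2000 5.0000]
After op 2 sync(1): ref=4.0000 raw=[5.0000 4.0000 5.0000]
After op 3 tick(6): ref=10.0000 raw=[12.5000 8.8000 12.5000]
After op 4 tick(7): ref=17.0000 raw=[21.2500 14.4000 21.2500]
After op 5 sync(0): ref=17.0000 raw=[17.0000 14.4000 21.2500]
Wrap final raw readings (mod 100): 17.0000 mod 100 = 17.0000; 14.4000 mod 100 = 14.4000; 21.2500 mod 100 = 21.2500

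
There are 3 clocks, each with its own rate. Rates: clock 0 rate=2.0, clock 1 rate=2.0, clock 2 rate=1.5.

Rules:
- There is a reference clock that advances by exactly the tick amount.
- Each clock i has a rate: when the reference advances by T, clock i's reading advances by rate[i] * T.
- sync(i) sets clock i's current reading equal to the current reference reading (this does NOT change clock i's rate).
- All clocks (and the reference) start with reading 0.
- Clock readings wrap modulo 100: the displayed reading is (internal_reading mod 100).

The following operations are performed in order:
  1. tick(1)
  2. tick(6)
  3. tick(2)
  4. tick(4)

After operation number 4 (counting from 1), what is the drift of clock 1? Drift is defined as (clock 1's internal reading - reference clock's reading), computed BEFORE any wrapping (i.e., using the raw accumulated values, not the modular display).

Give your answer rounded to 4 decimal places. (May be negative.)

After op 1 tick(1): ref=1.0000 raw=[2.0000 2.0000 1.5000]
After op 2 tick(6): ref=7.0000 raw=[14.0000 14.0000 10.5000]
After op 3 tick(2): ref=9.0000 raw=[18.0000 18.0000 13.5000]
After op 4 tick(4): ref=13.0000 raw=[26.0000 26.0000 19.5000]
Drift of clock 1 after op 4: 26.0000 - 13.0000 = 13.0000

Answer: 13.0000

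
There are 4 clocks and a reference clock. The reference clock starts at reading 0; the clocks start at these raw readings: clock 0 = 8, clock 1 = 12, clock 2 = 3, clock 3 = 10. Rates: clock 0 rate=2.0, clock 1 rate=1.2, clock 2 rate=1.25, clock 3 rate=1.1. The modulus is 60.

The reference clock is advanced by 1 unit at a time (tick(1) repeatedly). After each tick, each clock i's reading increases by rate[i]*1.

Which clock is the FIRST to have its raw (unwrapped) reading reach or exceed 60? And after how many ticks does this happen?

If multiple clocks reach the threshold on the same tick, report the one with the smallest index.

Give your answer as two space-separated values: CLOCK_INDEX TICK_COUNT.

Answer: 0 26

Derivation:
clock 0: start=8, rate=2.0, needs 60-8 = 52; ticks = ceil(52/2.0) = ceil(26.0000) = 26; reading at tick 26 = 8 + 2.0*26 = 60.0000
clock 1: start=12, rate=1.2, needs 60-12 = 48; ticks = ceil(48/1.2) = ceil(40.0000) = 40; reading at tick 40 = 12 + 1.2*40 = 60.0000
clock 2: start=3, rate=1.25, needs 60-3 = 57; ticks = ceil(57/1.25) = ceil(45.6000) = 46; reading at tick 46 = 3 + 1.25*46 = 60.5000
clock 3: start=10, rate=1.1, needs 60-10 = 50; ticks = ceil(50/1.1) = ceil(45.4545) = 46; reading at tick 46 = 10 + 1.1*46 = 60.6000
Minimum tick count = 26; winners = [0]; smallest index = 0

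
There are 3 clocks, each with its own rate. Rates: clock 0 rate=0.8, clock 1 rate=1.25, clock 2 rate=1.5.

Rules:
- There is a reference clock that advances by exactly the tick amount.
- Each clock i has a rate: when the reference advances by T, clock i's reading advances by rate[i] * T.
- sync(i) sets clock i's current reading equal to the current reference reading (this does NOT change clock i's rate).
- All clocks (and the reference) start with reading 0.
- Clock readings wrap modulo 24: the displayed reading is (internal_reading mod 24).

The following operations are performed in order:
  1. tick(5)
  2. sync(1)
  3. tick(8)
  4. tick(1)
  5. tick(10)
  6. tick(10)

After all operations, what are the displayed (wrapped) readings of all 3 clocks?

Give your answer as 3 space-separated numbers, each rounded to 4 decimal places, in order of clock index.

Answer: 3.2000 17.2500 3.0000

Derivation:
After op 1 tick(5): ref=5.0000 raw=[4.0000 6.2500 7.5000]
After op 2 sync(1): ref=5.0000 raw=[4.0000 5.0000 7.5000]
After op 3 tick(8): ref=13.0000 raw=[10.4000 15.0000 19.5000]
After op 4 tick(1): ref=14.0000 raw=[11.2000 16.2500 21.0000]
After op 5 tick(10): ref=24.0000 raw=[19.2000 28.7500 36.0000]
After op 6 tick(10): ref=34.0000 raw=[27.2000 41.2500 51.0000]
Wrap final raw readings (mod 24): 27.2000 mod 24 = 3.2000; 41.2500 mod 24 = 17.2500; 51.0000 mod 24 = 3.0000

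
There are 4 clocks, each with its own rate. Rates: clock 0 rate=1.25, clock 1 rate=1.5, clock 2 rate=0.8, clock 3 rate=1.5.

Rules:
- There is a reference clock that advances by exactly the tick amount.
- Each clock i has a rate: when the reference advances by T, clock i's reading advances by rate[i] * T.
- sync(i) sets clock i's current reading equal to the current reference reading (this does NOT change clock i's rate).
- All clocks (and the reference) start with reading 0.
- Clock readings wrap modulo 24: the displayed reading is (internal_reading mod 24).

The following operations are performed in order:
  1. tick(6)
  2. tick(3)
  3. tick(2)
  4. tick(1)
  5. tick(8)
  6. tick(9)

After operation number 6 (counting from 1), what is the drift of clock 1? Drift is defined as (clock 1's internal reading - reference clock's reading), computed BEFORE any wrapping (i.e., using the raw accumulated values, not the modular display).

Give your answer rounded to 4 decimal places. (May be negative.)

Answer: 14.5000

Derivation:
After op 1 tick(6): ref=6.0000 raw=[7.5000 9.0000 4.8000 9.0000]
After op 2 tick(3): ref=9.0000 raw=[11.2500 13.5000 7.2000 13.5000]
After op 3 tick(2): ref=11.0000 raw=[13.7500 16.5000 8.8000 16.5000]
After op 4 tick(1): ref=12.0000 raw=[15.0000 18.0000 9.6000 18.0000]
After op 5 tick(8): ref=20.0000 raw=[25.0000 30.0000 16.0000 30.0000]
After op 6 tick(9): ref=29.0000 raw=[36.2500 43.5000 23.2000 43.5000]
Drift of clock 1 after op 6: 43.5000 - 29.0000 = 14.5000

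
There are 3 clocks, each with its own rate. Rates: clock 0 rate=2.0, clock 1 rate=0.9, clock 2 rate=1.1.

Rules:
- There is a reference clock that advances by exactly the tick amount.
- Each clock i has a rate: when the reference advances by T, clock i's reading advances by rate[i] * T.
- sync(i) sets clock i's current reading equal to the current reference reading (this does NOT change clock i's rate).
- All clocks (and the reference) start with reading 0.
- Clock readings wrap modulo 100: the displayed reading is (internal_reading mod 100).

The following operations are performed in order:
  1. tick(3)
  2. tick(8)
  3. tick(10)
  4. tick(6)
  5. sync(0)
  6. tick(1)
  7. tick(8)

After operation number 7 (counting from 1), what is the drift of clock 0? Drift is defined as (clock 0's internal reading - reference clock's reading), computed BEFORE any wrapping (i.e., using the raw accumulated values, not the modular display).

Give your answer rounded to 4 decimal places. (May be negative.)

Answer: 9.0000

Derivation:
After op 1 tick(3): ref=3.0000 raw=[6.0000 2.7000 3.3000]
After op 2 tick(8): ref=11.0000 raw=[22.0000 9.9000 12.1000]
After op 3 tick(10): ref=21.0000 raw=[42.0000 18.9000 23.1000]
After op 4 tick(6): ref=27.0000 raw=[54.0000 24.3000 29.7000]
After op 5 sync(0): ref=27.0000 raw=[27.0000 24.3000 29.7000]
After op 6 tick(1): ref=28.0000 raw=[29.0000 25.2000 30.8000]
After op 7 tick(8): ref=36.0000 raw=[45.0000 32.4000 39.6000]
Drift of clock 0 after op 7: 45.0000 - 36.0000 = 9.0000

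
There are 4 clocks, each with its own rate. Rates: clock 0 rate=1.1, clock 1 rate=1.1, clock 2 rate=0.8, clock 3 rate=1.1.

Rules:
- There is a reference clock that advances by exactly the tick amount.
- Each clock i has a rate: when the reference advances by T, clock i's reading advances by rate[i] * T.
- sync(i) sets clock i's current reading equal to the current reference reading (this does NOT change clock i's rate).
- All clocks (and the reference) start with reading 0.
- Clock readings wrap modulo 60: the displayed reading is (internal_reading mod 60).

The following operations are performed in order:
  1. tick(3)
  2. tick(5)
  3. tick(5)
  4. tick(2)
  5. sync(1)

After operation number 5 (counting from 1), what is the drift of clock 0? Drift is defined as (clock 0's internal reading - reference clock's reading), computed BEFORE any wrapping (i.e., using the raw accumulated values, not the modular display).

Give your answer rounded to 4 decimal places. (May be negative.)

Answer: 1.5000

Derivation:
After op 1 tick(3): ref=3.0000 raw=[3.3000 3.3000 2.4000 3.3000]
After op 2 tick(5): ref=8.0000 raw=[8.8000 8.8000 6.4000 8.8000]
After op 3 tick(5): ref=13.0000 raw=[14.3000 14.3000 10.4000 14.3000]
After op 4 tick(2): ref=15.0000 raw=[16.5000 16.5000 12.0000 16.5000]
After op 5 sync(1): ref=15.0000 raw=[16.5000 15.0000 12.0000 16.5000]
Drift of clock 0 after op 5: 16.5000 - 15.0000 = 1.5000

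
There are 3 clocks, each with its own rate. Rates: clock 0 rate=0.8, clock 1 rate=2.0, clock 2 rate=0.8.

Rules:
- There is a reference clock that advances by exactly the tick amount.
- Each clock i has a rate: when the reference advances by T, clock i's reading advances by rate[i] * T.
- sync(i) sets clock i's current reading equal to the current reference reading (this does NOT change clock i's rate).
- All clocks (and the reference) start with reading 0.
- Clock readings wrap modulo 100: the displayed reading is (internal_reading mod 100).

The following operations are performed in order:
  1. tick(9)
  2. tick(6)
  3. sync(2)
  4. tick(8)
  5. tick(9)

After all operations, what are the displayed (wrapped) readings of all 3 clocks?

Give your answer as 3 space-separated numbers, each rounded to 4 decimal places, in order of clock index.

Answer: 25.6000 64.0000 28.6000

Derivation:
After op 1 tick(9): ref=9.0000 raw=[7.2000 18.0000 7.2000]
After op 2 tick(6): ref=15.0000 raw=[12.0000 30.0000 12.0000]
After op 3 sync(2): ref=15.0000 raw=[12.0000 30.0000 15.0000]
After op 4 tick(8): ref=23.0000 raw=[18.4000 46.0000 21.4000]
After op 5 tick(9): ref=32.0000 raw=[25.6000 64.0000 28.6000]
Wrap final raw readings (mod 100): 25.6000 mod 100 = 25.6000; 64.0000 mod 100 = 64.0000; 28.6000 mod 100 = 28.6000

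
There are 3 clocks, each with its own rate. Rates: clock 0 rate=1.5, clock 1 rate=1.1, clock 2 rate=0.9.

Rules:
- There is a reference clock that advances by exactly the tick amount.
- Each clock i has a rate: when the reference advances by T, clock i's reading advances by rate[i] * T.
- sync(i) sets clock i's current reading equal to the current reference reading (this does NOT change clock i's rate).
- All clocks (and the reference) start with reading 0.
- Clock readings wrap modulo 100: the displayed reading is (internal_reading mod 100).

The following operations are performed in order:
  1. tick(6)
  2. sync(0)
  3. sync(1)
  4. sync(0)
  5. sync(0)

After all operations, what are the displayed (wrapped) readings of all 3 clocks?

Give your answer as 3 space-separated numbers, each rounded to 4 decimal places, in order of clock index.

Answer: 6.0000 6.0000 5.4000

Derivation:
After op 1 tick(6): ref=6.0000 raw=[9.0000 6.6000 5.4000]
After op 2 sync(0): ref=6.0000 raw=[6.0000 6.6000 5.4000]
After op 3 sync(1): ref=6.0000 raw=[6.0000 6.0000 5.4000]
After op 4 sync(0): ref=6.0000 raw=[6.0000 6.0000 5.4000]
After op 5 sync(0): ref=6.0000 raw=[6.0000 6.0000 5.4000]
Wrap final raw readings (mod 100): 6.0000 mod 100 = 6.0000; 6.0000 mod 100 = 6.0000; 5.4000 mod 100 = 5.4000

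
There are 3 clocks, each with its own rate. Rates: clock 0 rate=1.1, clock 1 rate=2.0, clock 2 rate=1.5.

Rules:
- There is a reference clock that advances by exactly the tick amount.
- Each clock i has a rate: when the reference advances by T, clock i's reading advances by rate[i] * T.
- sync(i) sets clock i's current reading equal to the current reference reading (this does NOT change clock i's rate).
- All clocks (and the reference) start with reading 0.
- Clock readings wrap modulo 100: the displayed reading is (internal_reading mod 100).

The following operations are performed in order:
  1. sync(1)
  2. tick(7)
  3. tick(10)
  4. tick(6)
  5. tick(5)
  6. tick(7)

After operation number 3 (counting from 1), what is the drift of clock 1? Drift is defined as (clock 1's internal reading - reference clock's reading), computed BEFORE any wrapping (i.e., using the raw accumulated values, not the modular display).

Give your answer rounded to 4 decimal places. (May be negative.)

Answer: 17.0000

Derivation:
After op 1 sync(1): ref=0.0000 raw=[0.0000 0.0000 0.0000]
After op 2 tick(7): ref=7.0000 raw=[7.7000 14.0000 10.5000]
After op 3 tick(10): ref=17.0000 raw=[18.7000 34.0000 25.5000]
Drift of clock 1 after op 3: 34.0000 - 17.0000 = 17.0000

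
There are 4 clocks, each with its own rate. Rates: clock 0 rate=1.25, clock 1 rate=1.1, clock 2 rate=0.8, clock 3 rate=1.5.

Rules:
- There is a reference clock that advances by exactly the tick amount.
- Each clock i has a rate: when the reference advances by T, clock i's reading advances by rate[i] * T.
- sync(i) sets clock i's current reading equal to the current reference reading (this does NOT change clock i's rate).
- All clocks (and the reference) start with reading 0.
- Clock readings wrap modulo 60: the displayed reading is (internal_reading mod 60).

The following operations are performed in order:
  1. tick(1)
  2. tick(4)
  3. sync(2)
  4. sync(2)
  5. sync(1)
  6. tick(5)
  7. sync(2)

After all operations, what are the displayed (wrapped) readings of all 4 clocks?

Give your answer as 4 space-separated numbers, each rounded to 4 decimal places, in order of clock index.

Answer: 12.5000 10.5000 10.0000 15.0000

Derivation:
After op 1 tick(1): ref=1.0000 raw=[1.2500 1.1000 0.8000 1.5000]
After op 2 tick(4): ref=5.0000 raw=[6.2500 5.5000 4.0000 7.5000]
After op 3 sync(2): ref=5.0000 raw=[6.2500 5.5000 5.0000 7.5000]
After op 4 sync(2): ref=5.0000 raw=[6.2500 5.5000 5.0000 7.5000]
After op 5 sync(1): ref=5.0000 raw=[6.2500 5.0000 5.0000 7.5000]
After op 6 tick(5): ref=10.0000 raw=[12.5000 10.5000 9.0000 15.0000]
After op 7 sync(2): ref=10.0000 raw=[12.5000 10.5000 10.0000 15.0000]
Wrap final raw readings (mod 60): 12.5000 mod 60 = 12.5000; 10.5000 mod 60 = 10.5000; 10.0000 mod 60 = 10.0000; 15.0000 mod 60 = 15.0000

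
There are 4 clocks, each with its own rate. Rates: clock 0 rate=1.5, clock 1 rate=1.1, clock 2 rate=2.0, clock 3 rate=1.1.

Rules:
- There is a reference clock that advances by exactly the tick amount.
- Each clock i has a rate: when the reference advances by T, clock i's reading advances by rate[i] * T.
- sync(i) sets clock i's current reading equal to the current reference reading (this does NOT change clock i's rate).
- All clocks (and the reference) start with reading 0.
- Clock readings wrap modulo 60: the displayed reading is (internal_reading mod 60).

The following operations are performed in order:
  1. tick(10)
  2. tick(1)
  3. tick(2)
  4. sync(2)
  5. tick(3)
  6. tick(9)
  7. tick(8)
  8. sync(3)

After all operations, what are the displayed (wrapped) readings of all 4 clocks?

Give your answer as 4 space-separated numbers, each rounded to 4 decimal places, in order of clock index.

Answer: 49.5000 36.3000 53.0000 33.0000

Derivation:
After op 1 tick(10): ref=10.0000 raw=[15.0000 11.0000 20.0000 11.0000]
After op 2 tick(1): ref=11.0000 raw=[16.5000 12.1000 22.0000 12.1000]
After op 3 tick(2): ref=13.0000 raw=[19.5000 14.3000 26.0000 14.3000]
After op 4 sync(2): ref=13.0000 raw=[19.5000 14.3000 13.0000 14.3000]
After op 5 tick(3): ref=16.0000 raw=[24.0000 17.6000 19.0000 17.6000]
After op 6 tick(9): ref=25.0000 raw=[37.5000 27.5000 37.0000 27.5000]
After op 7 tick(8): ref=33.0000 raw=[49.5000 36.3000 53.0000 36.3000]
After op 8 sync(3): ref=33.0000 raw=[49.5000 36.3000 53.0000 33.0000]
Wrap final raw readings (mod 60): 49.5000 mod 60 = 49.5000; 36.3000 mod 60 = 36.3000; 53.0000 mod 60 = 53.0000; 33.0000 mod 60 = 33.0000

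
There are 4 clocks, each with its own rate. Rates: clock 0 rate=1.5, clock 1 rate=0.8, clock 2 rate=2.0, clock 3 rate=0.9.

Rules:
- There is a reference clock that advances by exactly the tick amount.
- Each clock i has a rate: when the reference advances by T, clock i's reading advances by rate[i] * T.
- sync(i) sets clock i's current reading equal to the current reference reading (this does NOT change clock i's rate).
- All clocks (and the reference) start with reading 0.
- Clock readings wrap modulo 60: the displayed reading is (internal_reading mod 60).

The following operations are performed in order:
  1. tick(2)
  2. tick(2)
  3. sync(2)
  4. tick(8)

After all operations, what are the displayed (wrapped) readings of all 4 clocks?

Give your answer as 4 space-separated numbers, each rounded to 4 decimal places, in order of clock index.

Answer: 18.0000 9.6000 20.0000 10.8000

Derivation:
After op 1 tick(2): ref=2.0000 raw=[3.0000 1.6000 4.0000 1.8000]
After op 2 tick(2): ref=4.0000 raw=[6.0000 3.2000 8.0000 3.6000]
After op 3 sync(2): ref=4.0000 raw=[6.0000 3.2000 4.0000 3.6000]
After op 4 tick(8): ref=12.0000 raw=[18.0000 9.6000 20.0000 10.8000]
Wrap final raw readings (mod 60): 18.0000 mod 60 = 18.0000; 9.6000 mod 60 = 9.6000; 20.0000 mod 60 = 20.0000; 10.8000 mod 60 = 10.8000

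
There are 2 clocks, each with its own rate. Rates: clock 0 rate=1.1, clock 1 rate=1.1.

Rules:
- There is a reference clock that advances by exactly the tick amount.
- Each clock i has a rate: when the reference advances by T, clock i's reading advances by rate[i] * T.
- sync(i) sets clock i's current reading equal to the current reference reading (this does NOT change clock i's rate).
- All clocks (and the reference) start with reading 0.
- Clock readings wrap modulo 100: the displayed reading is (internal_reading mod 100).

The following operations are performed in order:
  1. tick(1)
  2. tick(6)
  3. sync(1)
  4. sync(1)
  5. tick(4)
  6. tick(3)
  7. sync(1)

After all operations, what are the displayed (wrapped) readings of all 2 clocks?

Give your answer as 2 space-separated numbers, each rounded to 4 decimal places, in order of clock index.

Answer: 15.4000 14.0000

Derivation:
After op 1 tick(1): ref=1.0000 raw=[1.1000 1.1000]
After op 2 tick(6): ref=7.0000 raw=[7.7000 7.7000]
After op 3 sync(1): ref=7.0000 raw=[7.7000 7.0000]
After op 4 sync(1): ref=7.0000 raw=[7.7000 7.0000]
After op 5 tick(4): ref=11.0000 raw=[12.1000 11.4000]
After op 6 tick(3): ref=14.0000 raw=[15.4000 14.7000]
After op 7 sync(1): ref=14.0000 raw=[15.4000 14.0000]
Wrap final raw readings (mod 100): 15.4000 mod 100 = 15.4000; 14.0000 mod 100 = 14.0000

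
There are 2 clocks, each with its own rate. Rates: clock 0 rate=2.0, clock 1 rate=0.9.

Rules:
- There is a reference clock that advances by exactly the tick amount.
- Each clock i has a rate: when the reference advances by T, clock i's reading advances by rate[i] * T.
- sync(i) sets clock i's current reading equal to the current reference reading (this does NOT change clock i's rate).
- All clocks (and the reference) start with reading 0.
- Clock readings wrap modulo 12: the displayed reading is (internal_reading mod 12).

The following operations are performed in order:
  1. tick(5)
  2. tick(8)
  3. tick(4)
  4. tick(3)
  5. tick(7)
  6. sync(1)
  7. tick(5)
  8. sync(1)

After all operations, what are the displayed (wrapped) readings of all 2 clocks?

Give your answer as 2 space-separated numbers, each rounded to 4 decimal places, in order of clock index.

Answer: 4.0000 8.0000

Derivation:
After op 1 tick(5): ref=5.0000 raw=[10.0000 4.5000]
After op 2 tick(8): ref=13.0000 raw=[26.0000 11.7000]
After op 3 tick(4): ref=17.0000 raw=[34.0000 15.3000]
After op 4 tick(3): ref=20.0000 raw=[40.0000 18.0000]
After op 5 tick(7): ref=27.0000 raw=[54.0000 24.3000]
After op 6 sync(1): ref=27.0000 raw=[54.0000 27.0000]
After op 7 tick(5): ref=32.0000 raw=[64.0000 31.5000]
After op 8 sync(1): ref=32.0000 raw=[64.0000 32.0000]
Wrap final raw readings (mod 12): 64.0000 mod 12 = 4.0000; 32.0000 mod 12 = 8.0000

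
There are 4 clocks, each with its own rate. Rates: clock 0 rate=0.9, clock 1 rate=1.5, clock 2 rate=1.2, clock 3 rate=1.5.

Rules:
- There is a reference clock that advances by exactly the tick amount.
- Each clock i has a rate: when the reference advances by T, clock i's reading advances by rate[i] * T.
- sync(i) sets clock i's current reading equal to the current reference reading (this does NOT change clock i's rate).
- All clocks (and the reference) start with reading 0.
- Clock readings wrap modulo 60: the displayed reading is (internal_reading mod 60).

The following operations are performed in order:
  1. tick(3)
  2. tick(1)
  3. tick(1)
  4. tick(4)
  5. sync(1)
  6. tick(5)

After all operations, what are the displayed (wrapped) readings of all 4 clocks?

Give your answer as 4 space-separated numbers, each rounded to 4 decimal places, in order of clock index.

After op 1 tick(3): ref=3.0000 raw=[2.7000 4.5000 3.6000 4.5000]
After op 2 tick(1): ref=4.0000 raw=[3.6000 6.0000 4.8000 6.0000]
After op 3 tick(1): ref=5.0000 raw=[4.5000 7.5000 6.0000 7.5000]
After op 4 tick(4): ref=9.0000 raw=[8.1000 13.5000 10.8000 13.5000]
After op 5 sync(1): ref=9.0000 raw=[8.1000 9.0000 10.8000 13.5000]
After op 6 tick(5): ref=14.0000 raw=[12.6000 16.5000 16.8000 21.0000]
Wrap final raw readings (mod 60): 12.6000 mod 60 = 12.6000; 16.5000 mod 60 = 16.5000; 16.8000 mod 60 = 16.8000; 21.0000 mod 60 = 21.0000

Answer: 12.6000 16.5000 16.8000 21.0000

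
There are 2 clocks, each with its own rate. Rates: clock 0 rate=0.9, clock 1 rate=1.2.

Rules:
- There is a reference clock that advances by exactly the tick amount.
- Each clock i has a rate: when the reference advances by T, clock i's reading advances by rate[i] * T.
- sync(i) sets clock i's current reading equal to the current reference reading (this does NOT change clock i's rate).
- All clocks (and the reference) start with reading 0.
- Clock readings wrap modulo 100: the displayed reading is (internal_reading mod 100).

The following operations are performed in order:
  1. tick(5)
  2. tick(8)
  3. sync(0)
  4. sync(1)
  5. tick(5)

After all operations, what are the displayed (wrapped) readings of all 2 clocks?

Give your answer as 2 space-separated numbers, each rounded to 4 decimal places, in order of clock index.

After op 1 tick(5): ref=5.0000 raw=[4.5000 6.0000]
After op 2 tick(8): ref=13.0000 raw=[11.7000 15.6000]
After op 3 sync(0): ref=13.0000 raw=[13.0000 15.6000]
After op 4 sync(1): ref=13.0000 raw=[13.0000 13.0000]
After op 5 tick(5): ref=18.0000 raw=[17.5000 19.0000]
Wrap final raw readings (mod 100): 17.5000 mod 100 = 17.5000; 19.0000 mod 100 = 19.0000

Answer: 17.5000 19.0000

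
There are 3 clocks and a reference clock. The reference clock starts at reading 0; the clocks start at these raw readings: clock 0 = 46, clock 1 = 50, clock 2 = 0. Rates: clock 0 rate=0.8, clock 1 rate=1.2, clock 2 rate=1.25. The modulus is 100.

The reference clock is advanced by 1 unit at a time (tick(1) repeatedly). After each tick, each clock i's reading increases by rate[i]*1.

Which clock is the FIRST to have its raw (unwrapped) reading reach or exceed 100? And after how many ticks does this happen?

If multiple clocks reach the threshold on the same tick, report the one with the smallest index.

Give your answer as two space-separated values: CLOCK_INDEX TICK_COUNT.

clock 0: start=46, rate=0.8, needs 100-46 = 54; ticks = ceil(54/0.8) = ceil(67.5000) = 68; reading at tick 68 = 46 + 0.8*68 = 100.4000
clock 1: start=50, rate=1.2, needs 100-50 = 50; ticks = ceil(50/1.2) = ceil(41.6667) = 42; reading at tick 42 = 50 + 1.2*42 = 100.4000
clock 2: start=0, rate=1.25, needs 100-0 = 100; ticks = ceil(100/1.25) = ceil(80.0000) = 80; reading at tick 80 = 0 + 1.25*80 = 100.0000
Minimum tick count = 42; winners = [1]; smallest index = 1

Answer: 1 42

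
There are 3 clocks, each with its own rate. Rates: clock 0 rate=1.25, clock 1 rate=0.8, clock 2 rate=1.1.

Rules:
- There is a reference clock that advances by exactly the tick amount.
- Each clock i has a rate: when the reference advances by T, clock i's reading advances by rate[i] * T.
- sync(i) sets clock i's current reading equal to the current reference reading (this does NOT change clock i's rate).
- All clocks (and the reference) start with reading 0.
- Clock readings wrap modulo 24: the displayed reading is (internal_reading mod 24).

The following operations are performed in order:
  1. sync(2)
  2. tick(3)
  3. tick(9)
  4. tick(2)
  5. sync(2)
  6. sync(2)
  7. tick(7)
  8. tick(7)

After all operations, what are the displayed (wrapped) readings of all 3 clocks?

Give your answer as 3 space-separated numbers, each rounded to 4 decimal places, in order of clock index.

Answer: 11.0000 22.4000 5.4000

Derivation:
After op 1 sync(2): ref=0.0000 raw=[0.0000 0.0000 0.0000]
After op 2 tick(3): ref=3.0000 raw=[3.7500 2.4000 3.3000]
After op 3 tick(9): ref=12.0000 raw=[15.0000 9.6000 13.2000]
After op 4 tick(2): ref=14.0000 raw=[17.5000 11.2000 15.4000]
After op 5 sync(2): ref=14.0000 raw=[17.5000 11.2000 14.0000]
After op 6 sync(2): ref=14.0000 raw=[17.5000 11.2000 14.0000]
After op 7 tick(7): ref=21.0000 raw=[26.2500 16.8000 21.7000]
After op 8 tick(7): ref=28.0000 raw=[35.0000 22.4000 29.4000]
Wrap final raw readings (mod 24): 35.0000 mod 24 = 11.0000; 22.4000 mod 24 = 22.4000; 29.4000 mod 24 = 5.4000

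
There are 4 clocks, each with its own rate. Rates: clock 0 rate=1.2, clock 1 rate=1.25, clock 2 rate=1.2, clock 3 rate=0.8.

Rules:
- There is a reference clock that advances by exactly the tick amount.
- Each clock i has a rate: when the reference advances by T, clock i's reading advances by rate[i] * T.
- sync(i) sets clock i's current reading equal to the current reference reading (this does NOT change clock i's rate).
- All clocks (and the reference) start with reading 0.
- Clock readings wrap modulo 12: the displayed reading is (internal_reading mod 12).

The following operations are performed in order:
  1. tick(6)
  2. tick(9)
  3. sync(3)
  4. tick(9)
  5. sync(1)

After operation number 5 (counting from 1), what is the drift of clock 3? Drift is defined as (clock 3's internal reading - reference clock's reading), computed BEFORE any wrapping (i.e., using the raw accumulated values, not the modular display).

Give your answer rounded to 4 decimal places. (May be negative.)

After op 1 tick(6): ref=6.0000 raw=[7.2000 7.5000 7.2000 4.8000]
After op 2 tick(9): ref=15.0000 raw=[18.0000 18.7500 18.0000 12.0000]
After op 3 sync(3): ref=15.0000 raw=[18.0000 18.7500 18.0000 15.0000]
After op 4 tick(9): ref=24.0000 raw=[28.8000 30.0000 28.8000 22.2000]
After op 5 sync(1): ref=24.0000 raw=[28.8000 24.0000 28.8000 22.2000]
Drift of clock 3 after op 5: 22.2000 - 24.0000 = -1.8000

Answer: -1.8000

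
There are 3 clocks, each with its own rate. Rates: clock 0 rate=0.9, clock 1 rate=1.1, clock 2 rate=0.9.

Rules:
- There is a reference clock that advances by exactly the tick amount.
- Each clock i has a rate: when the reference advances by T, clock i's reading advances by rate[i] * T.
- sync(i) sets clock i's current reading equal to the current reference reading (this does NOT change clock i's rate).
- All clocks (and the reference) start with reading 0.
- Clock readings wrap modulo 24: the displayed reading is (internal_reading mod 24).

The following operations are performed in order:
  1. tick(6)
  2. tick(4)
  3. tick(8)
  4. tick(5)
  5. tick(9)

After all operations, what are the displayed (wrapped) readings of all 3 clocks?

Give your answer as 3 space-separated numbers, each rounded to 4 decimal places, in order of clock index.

Answer: 4.8000 11.2000 4.8000

Derivation:
After op 1 tick(6): ref=6.0000 raw=[5.4000 6.6000 5.4000]
After op 2 tick(4): ref=10.0000 raw=[9.0000 11.0000 9.0000]
After op 3 tick(8): ref=18.0000 raw=[16.2000 19.8000 16.2000]
After op 4 tick(5): ref=23.0000 raw=[20.7000 25.3000 20.7000]
After op 5 tick(9): ref=32.0000 raw=[28.8000 35.2000 28.8000]
Wrap final raw readings (mod 24): 28.8000 mod 24 = 4.8000; 35.2000 mod 24 = 11.2000; 28.8000 mod 24 = 4.8000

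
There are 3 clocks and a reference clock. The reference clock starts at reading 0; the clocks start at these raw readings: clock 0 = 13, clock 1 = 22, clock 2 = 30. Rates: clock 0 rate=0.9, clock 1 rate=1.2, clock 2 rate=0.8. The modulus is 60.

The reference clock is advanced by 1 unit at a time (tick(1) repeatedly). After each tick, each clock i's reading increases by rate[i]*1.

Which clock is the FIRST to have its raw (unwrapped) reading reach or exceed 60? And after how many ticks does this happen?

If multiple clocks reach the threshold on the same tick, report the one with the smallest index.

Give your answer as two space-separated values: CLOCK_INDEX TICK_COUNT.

Answer: 1 32

Derivation:
clock 0: start=13, rate=0.9, needs 60-13 = 47; ticks = ceil(47/0.9) = ceil(52.2222) = 53; reading at tick 53 = 13 + 0.9*53 = 60.7000
clock 1: start=22, rate=1.2, needs 60-22 = 38; ticks = ceil(38/1.2) = ceil(31.6667) = 32; reading at tick 32 = 22 + 1.2*32 = 60.4000
clock 2: start=30, rate=0.8, needs 60-30 = 30; ticks = ceil(30/0.8) = ceil(37.5000) = 38; reading at tick 38 = 30 + 0.8*38 = 60.4000
Minimum tick count = 32; winners = [1]; smallest index = 1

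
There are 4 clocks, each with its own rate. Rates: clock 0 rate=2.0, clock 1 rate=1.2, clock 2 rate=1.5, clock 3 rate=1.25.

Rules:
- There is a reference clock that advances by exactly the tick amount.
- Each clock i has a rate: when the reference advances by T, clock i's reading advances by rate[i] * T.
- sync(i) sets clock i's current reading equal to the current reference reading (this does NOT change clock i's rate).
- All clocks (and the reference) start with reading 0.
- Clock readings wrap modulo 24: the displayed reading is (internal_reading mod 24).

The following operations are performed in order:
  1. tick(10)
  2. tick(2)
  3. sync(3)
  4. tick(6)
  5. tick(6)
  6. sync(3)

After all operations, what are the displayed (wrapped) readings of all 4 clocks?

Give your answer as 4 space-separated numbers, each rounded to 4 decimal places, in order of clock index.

Answer: 0.0000 4.8000 12.0000 0.0000

Derivation:
After op 1 tick(10): ref=10.0000 raw=[20.0000 12.0000 15.0000 12.5000]
After op 2 tick(2): ref=12.0000 raw=[24.0000 14.4000 18.0000 15.0000]
After op 3 sync(3): ref=12.0000 raw=[24.0000 14.4000 18.0000 12.0000]
After op 4 tick(6): ref=18.0000 raw=[36.0000 21.6000 27.0000 19.5000]
After op 5 tick(6): ref=24.0000 raw=[48.0000 28.8000 36.0000 27.0000]
After op 6 sync(3): ref=24.0000 raw=[48.0000 28.8000 36.0000 24.0000]
Wrap final raw readings (mod 24): 48.0000 mod 24 = 0.0000; 28.8000 mod 24 = 4.8000; 36.0000 mod 24 = 12.0000; 24.0000 mod 24 = 0.0000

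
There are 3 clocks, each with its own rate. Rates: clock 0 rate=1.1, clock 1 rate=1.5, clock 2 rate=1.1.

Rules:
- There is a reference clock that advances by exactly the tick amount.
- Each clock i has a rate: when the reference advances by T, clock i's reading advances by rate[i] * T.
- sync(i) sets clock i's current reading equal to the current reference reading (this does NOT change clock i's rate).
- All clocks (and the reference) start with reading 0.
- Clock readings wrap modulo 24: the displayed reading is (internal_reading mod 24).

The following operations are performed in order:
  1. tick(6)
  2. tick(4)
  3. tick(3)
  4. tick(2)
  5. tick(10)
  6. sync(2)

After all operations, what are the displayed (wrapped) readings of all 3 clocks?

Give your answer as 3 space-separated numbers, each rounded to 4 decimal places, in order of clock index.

After op 1 tick(6): ref=6.0000 raw=[6.6000 9.0000 6.6000]
After op 2 tick(4): ref=10.0000 raw=[11.0000 15.0000 11.0000]
After op 3 tick(3): ref=13.0000 raw=[14.3000 19.5000 14.3000]
After op 4 tick(2): ref=15.0000 raw=[16.5000 22.5000 16.5000]
After op 5 tick(10): ref=25.0000 raw=[27.5000 37.5000 27.5000]
After op 6 sync(2): ref=25.0000 raw=[27.5000 37.5000 25.0000]
Wrap final raw readings (mod 24): 27.5000 mod 24 = 3.5000; 37.5000 mod 24 = 13.5000; 25.0000 mod 24 = 1.0000

Answer: 3.5000 13.5000 1.0000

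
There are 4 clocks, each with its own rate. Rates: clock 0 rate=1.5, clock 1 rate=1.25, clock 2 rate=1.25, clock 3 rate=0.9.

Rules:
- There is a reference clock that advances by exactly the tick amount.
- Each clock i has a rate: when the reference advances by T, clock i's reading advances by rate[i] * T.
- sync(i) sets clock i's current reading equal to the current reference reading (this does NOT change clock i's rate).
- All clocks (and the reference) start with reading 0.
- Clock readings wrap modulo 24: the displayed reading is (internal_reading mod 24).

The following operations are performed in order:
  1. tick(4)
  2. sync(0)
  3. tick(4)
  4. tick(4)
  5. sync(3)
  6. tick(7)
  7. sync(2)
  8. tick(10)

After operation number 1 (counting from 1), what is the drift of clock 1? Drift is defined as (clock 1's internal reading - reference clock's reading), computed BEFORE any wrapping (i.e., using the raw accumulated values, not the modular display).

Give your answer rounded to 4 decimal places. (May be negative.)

After op 1 tick(4): ref=4.0000 raw=[6.0000 5.0000 5.0000 3.6000]
Drift of clock 1 after op 1: 5.0000 - 4.0000 = 1.0000

Answer: 1.0000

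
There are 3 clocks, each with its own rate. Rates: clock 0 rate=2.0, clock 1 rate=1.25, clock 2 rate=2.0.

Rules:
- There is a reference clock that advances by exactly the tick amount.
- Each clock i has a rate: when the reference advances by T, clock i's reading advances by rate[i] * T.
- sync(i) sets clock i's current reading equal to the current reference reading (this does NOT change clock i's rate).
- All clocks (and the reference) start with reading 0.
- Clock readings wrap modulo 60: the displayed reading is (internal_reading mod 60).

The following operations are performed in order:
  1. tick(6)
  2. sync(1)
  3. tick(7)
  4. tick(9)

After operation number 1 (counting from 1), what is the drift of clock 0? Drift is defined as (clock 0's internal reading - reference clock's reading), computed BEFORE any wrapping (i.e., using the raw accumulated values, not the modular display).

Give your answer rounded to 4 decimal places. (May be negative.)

After op 1 tick(6): ref=6.0000 raw=[12.0000 7.5000 12.0000]
Drift of clock 0 after op 1: 12.0000 - 6.0000 = 6.0000

Answer: 6.0000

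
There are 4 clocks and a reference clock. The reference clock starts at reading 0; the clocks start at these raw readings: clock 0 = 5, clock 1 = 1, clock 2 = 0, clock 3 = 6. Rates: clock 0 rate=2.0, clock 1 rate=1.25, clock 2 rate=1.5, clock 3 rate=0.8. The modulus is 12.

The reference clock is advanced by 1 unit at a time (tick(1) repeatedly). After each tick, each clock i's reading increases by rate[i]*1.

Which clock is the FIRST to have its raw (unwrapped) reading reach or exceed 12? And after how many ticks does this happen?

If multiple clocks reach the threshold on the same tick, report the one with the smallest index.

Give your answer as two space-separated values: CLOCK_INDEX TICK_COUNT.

clock 0: start=5, rate=2.0, needs 12-5 = 7; ticks = ceil(7/2.0) = ceil(3.5000) = 4; reading at tick 4 = 5 + 2.0*4 = 13.0000
clock 1: start=1, rate=1.25, needs 12-1 = 11; ticks = ceil(11/1.25) = ceil(8.8000) = 9; reading at tick 9 = 1 + 1.25*9 = 12.2500
clock 2: start=0, rate=1.5, needs 12-0 = 12; ticks = ceil(12/1.5) = ceil(8.0000) = 8; reading at tick 8 = 0 + 1.5*8 = 12.0000
clock 3: start=6, rate=0.8, needs 12-6 = 6; ticks = ceil(6/0.8) = ceil(7.5000) = 8; reading at tick 8 = 6 + 0.8*8 = 12.4000
Minimum tick count = 4; winners = [0]; smallest index = 0

Answer: 0 4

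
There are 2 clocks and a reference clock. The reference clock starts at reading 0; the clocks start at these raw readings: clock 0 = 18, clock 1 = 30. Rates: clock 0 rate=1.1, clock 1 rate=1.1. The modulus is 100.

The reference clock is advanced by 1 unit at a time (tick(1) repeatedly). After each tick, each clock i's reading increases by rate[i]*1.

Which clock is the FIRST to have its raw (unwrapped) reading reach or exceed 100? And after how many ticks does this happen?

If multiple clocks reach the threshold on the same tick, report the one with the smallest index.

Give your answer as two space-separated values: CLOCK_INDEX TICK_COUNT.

Answer: 1 64

Derivation:
clock 0: start=18, rate=1.1, needs 100-18 = 82; ticks = ceil(82/1.1) = ceil(74.5455) = 75; reading at tick 75 = 18 + 1.1*75 = 100.5000
clock 1: start=30, rate=1.1, needs 100-30 = 70; ticks = ceil(70/1.1) = ceil(63.6364) = 64; reading at tick 64 = 30 + 1.1*64 = 100.4000
Minimum tick count = 64; winners = [1]; smallest index = 1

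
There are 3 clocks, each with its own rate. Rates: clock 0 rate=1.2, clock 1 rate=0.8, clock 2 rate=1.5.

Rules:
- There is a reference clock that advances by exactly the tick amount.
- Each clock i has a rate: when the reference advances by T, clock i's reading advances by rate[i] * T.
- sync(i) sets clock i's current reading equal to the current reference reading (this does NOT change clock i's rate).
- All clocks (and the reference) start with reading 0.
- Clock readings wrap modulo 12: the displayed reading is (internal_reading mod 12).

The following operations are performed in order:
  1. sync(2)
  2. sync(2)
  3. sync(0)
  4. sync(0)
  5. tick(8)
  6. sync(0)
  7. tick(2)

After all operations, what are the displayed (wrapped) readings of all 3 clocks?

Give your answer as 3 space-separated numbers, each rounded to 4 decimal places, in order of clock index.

After op 1 sync(2): ref=0.0000 raw=[0.0000 0.0000 0.0000]
After op 2 sync(2): ref=0.0000 raw=[0.0000 0.0000 0.0000]
After op 3 sync(0): ref=0.0000 raw=[0.0000 0.0000 0.0000]
After op 4 sync(0): ref=0.0000 raw=[0.0000 0.0000 0.0000]
After op 5 tick(8): ref=8.0000 raw=[9.6000 6.4000 12.0000]
After op 6 sync(0): ref=8.0000 raw=[8.0000 6.4000 12.0000]
After op 7 tick(2): ref=10.0000 raw=[10.4000 8.0000 15.0000]
Wrap final raw readings (mod 12): 10.4000 mod 12 = 10.4000; 8.0000 mod 12 = 8.0000; 15.0000 mod 12 = 3.0000

Answer: 10.4000 8.0000 3.0000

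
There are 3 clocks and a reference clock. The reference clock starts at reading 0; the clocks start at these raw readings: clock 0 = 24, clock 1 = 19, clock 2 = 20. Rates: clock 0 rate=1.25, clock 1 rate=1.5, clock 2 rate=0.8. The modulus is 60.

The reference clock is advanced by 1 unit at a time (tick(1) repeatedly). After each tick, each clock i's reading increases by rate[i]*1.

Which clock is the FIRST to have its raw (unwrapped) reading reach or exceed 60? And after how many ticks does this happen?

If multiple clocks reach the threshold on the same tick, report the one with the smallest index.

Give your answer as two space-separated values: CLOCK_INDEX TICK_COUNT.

clock 0: start=24, rate=1.25, needs 60-24 = 36; ticks = ceil(36/1.25) = ceil(28.8000) = 29; reading at tick 29 = 24 + 1.25*29 = 60.2500
clock 1: start=19, rate=1.5, needs 60-19 = 41; ticks = ceil(41/1.5) = ceil(27.3333) = 28; reading at tick 28 = 19 + 1.5*28 = 61.0000
clock 2: start=20, rate=0.8, needs 60-20 = 40; ticks = ceil(40/0.8) = ceil(50.0000) = 50; reading at tick 50 = 20 + 0.8*50 = 60.0000
Minimum tick count = 28; winners = [1]; smallest index = 1

Answer: 1 28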